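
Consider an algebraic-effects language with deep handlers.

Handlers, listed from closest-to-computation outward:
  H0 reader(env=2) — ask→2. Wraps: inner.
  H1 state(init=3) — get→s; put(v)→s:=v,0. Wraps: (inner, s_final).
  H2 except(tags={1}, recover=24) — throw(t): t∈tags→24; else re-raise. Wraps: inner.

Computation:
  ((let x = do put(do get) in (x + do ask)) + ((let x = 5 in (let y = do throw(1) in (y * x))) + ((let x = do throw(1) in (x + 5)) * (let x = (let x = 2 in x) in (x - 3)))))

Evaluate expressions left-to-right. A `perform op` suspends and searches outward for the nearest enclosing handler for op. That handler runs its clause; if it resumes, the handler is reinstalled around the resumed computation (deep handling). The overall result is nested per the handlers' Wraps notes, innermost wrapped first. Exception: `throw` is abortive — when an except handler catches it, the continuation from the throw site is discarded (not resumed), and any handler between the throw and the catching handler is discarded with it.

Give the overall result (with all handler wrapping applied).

Working:
get @ H1 ⇒ 3
put(3) @ H1 ⇒ s:=3
ask @ H0 ⇒ 2
throw(1) @ H2 caught ⇒ 24
= 24

Answer: 24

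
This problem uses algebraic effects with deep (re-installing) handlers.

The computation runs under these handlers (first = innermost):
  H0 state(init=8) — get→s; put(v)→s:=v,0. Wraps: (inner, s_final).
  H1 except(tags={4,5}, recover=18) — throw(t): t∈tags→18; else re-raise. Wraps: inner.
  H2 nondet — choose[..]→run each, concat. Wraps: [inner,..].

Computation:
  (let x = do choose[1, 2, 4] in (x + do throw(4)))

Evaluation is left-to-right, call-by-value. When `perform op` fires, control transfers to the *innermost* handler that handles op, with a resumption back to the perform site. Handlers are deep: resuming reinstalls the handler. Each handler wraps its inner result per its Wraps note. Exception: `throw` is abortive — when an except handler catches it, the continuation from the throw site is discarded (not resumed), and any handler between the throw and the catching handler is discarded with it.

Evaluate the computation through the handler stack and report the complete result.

Answer: [18, 18, 18]

Step-by-step:
choose[1, 2, 4] @ H2
  branch[0] choose=1:
    throw(4) @ H1 caught ⇒ 18
    H2 returns [18]
  branch[1] choose=2:
    throw(4) @ H1 caught ⇒ 18
    H2 returns [18]
  branch[2] choose=4:
    throw(4) @ H1 caught ⇒ 18
    H2 returns [18]
= [18, 18, 18]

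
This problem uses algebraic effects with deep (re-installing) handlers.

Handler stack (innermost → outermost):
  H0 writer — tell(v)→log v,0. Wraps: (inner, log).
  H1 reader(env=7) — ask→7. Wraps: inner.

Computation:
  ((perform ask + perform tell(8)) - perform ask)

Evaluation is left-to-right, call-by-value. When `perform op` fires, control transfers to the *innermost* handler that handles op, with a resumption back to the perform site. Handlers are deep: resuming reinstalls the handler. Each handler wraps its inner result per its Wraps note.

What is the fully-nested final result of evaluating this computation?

Working:
ask @ H1 ⇒ 7
tell(8) @ H0 ⇒ log+=8
ask @ H1 ⇒ 7
H0 returns (0, (8))
H1 returns (0, (8))
= (0, (8))

Answer: (0, (8))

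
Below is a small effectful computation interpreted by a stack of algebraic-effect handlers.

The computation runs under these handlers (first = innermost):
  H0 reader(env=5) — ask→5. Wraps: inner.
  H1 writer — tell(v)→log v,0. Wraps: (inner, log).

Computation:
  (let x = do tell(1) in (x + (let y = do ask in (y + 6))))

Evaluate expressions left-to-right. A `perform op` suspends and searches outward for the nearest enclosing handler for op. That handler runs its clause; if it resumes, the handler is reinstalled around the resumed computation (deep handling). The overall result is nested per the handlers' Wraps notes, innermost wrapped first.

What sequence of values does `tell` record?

Working:
tell(1) @ H1 ⇒ log+=1
ask @ H0 ⇒ 5
H0 returns 11
H1 returns (11, (1))
= (11, (1))

Answer: (1)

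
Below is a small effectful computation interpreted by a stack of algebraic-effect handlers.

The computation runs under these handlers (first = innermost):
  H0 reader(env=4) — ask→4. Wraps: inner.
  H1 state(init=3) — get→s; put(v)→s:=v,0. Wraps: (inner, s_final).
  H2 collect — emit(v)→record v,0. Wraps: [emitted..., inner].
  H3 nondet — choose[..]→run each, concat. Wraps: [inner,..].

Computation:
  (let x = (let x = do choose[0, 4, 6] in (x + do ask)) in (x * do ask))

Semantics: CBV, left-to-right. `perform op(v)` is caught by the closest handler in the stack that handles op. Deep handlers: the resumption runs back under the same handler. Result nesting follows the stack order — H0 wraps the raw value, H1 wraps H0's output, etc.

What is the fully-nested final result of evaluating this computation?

Answer: [[(16, 3)], [(32, 3)], [(40, 3)]]

Working:
choose[0, 4, 6] @ H3
  branch[0] choose=0:
    ask @ H0 ⇒ 4
    ask @ H0 ⇒ 4
    H0 returns 16
    H1 returns (16, 3)
    H2 returns [(16, 3)]
    H3 returns [[(16, 3)]]
  branch[1] choose=4:
    ask @ H0 ⇒ 4
    ask @ H0 ⇒ 4
    H0 returns 32
    H1 returns (32, 3)
    H2 returns [(32, 3)]
    H3 returns [[(32, 3)]]
  branch[2] choose=6:
    ask @ H0 ⇒ 4
    ask @ H0 ⇒ 4
    H0 returns 40
    H1 returns (40, 3)
    H2 returns [(40, 3)]
    H3 returns [[(40, 3)]]
= [[(16, 3)], [(32, 3)], [(40, 3)]]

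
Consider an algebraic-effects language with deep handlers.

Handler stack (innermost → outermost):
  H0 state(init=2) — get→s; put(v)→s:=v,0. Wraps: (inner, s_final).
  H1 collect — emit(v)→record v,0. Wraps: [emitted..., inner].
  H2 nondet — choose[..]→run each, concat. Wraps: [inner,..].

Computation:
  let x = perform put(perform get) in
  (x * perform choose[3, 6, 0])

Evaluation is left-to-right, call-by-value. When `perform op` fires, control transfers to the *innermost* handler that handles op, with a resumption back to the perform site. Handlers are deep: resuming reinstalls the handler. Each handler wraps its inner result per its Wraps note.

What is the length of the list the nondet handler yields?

Step-by-step:
get @ H0 ⇒ 2
put(2) @ H0 ⇒ s:=2
choose[3, 6, 0] @ H2
  branch[0] choose=3:
    H0 returns (0, 2)
    H1 returns [(0, 2)]
    H2 returns [[(0, 2)]]
  branch[1] choose=6:
    H0 returns (0, 2)
    H1 returns [(0, 2)]
    H2 returns [[(0, 2)]]
  branch[2] choose=0:
    H0 returns (0, 2)
    H1 returns [(0, 2)]
    H2 returns [[(0, 2)]]
= [[(0, 2)], [(0, 2)], [(0, 2)]]

Answer: 3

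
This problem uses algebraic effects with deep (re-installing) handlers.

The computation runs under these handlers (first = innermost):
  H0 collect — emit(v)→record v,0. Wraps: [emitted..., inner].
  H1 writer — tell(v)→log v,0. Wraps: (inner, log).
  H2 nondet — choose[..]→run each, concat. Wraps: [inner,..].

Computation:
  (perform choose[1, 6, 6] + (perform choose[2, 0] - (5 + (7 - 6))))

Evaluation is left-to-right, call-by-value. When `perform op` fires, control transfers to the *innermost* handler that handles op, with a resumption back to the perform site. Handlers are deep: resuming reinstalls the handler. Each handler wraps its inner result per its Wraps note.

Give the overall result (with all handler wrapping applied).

Answer: [([-3], ()), ([-5], ()), ([2], ()), ([0], ()), ([2], ()), ([0], ())]

Working:
choose[1, 6, 6] @ H2
  branch[0] choose=1:
    choose[2, 0] @ H2
      branch[0] choose=2:
        H0 returns [-3]
        H1 returns ([-3], ())
        H2 returns [([-3], ())]
      branch[1] choose=0:
        H0 returns [-5]
        H1 returns ([-5], ())
        H2 returns [([-5], ())]
  branch[1] choose=6:
    choose[2, 0] @ H2
      branch[0] choose=2:
        H0 returns [2]
        H1 returns ([2], ())
        H2 returns [([2], ())]
      branch[1] choose=0:
        H0 returns [0]
        H1 returns ([0], ())
        H2 returns [([0], ())]
  branch[2] choose=6:
    choose[2, 0] @ H2
      branch[0] choose=2:
        H0 returns [2]
        H1 returns ([2], ())
        H2 returns [([2], ())]
      branch[1] choose=0:
        H0 returns [0]
        H1 returns ([0], ())
        H2 returns [([0], ())]
= [([-3], ()), ([-5], ()), ([2], ()), ([0], ()), ([2], ()), ([0], ())]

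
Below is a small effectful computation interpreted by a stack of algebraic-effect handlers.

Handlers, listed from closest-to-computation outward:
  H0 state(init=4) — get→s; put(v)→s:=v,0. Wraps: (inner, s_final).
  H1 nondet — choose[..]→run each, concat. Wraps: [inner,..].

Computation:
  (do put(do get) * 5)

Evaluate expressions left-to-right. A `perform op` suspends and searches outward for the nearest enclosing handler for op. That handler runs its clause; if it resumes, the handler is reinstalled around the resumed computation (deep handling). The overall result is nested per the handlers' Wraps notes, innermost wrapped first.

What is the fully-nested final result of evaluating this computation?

Evaluation trace:
get @ H0 ⇒ 4
put(4) @ H0 ⇒ s:=4
H0 returns (0, 4)
H1 returns [(0, 4)]
= [(0, 4)]

Answer: [(0, 4)]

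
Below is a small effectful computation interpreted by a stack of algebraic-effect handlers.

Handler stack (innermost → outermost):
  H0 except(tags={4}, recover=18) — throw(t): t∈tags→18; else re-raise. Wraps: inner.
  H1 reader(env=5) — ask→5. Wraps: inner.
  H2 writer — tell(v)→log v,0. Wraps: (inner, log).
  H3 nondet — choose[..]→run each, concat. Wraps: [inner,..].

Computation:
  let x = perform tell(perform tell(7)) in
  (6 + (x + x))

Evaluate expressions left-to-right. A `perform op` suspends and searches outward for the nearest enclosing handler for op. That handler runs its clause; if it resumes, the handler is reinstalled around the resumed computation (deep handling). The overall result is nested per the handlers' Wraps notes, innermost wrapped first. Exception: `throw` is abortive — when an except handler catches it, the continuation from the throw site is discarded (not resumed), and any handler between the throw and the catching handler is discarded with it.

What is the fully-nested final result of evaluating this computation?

Answer: [(6, (7, 0))]

Working:
tell(7) @ H2 ⇒ log+=7
tell(0) @ H2 ⇒ log+=0
H0 returns 6
H1 returns 6
H2 returns (6, (7, 0))
H3 returns [(6, (7, 0))]
= [(6, (7, 0))]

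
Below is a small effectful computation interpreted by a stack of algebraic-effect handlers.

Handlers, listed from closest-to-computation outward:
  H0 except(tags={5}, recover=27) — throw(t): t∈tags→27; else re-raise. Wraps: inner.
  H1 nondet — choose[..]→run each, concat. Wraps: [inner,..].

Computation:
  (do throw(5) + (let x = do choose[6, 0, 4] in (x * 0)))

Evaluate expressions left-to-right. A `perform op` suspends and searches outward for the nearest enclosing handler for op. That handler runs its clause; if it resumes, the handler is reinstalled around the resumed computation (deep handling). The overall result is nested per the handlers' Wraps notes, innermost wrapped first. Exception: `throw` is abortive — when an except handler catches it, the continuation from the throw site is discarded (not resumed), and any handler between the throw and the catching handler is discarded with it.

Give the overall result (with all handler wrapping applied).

Evaluation trace:
throw(5) @ H0 caught ⇒ 27
H1 returns [27]
= [27]

Answer: [27]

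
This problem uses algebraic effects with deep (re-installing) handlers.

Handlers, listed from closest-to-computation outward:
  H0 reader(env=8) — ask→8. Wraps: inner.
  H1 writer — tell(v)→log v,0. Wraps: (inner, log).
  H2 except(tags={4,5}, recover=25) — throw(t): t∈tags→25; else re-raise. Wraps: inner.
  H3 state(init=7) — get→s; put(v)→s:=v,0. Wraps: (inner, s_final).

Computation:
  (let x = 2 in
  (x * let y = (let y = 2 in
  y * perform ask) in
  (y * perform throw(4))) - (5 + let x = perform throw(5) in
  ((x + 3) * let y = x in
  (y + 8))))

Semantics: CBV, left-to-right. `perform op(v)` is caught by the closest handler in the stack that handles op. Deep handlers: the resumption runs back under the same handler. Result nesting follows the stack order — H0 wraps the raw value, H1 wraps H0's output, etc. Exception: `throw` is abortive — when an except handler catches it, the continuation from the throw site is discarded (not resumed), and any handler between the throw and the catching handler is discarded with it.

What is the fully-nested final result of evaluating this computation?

Step-by-step:
ask @ H0 ⇒ 8
throw(4) @ H2 caught ⇒ 25
H3 returns (25, 7)
= (25, 7)

Answer: (25, 7)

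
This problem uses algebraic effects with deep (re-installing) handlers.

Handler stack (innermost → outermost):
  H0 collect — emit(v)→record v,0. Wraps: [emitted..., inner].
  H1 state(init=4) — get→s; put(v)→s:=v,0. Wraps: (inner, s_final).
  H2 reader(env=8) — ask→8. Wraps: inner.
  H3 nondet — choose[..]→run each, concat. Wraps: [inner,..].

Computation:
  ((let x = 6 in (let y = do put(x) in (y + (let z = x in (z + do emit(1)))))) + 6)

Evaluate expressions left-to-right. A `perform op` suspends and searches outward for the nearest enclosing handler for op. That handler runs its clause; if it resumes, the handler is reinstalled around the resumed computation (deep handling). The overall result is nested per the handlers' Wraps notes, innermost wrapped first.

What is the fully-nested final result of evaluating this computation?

Answer: [([1, 12], 6)]

Evaluation trace:
put(6) @ H1 ⇒ s:=6
emit(1) @ H0 ⇒ out+=1
H0 returns [1, 12]
H1 returns ([1, 12], 6)
H2 returns ([1, 12], 6)
H3 returns [([1, 12], 6)]
= [([1, 12], 6)]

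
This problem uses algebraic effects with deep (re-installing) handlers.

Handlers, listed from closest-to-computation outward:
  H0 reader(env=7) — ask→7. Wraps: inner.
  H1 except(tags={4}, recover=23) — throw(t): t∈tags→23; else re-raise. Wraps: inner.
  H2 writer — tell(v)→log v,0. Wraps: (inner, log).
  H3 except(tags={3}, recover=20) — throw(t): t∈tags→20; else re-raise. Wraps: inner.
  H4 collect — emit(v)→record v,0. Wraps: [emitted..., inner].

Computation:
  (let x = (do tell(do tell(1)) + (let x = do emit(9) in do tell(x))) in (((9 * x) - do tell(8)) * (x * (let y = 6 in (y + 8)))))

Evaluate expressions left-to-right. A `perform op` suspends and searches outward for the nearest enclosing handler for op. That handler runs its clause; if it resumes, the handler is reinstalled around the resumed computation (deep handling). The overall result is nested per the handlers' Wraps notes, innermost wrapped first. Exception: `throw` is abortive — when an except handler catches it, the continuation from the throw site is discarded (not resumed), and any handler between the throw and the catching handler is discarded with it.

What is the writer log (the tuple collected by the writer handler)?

Evaluation trace:
tell(1) @ H2 ⇒ log+=1
tell(0) @ H2 ⇒ log+=0
emit(9) @ H4 ⇒ out+=9
tell(0) @ H2 ⇒ log+=0
tell(8) @ H2 ⇒ log+=8
H0 returns 0
H1 returns 0
H2 returns (0, (1, 0, 0, 8))
H3 returns (0, (1, 0, 0, 8))
H4 returns [9, (0, (1, 0, 0, 8))]
= [9, (0, (1, 0, 0, 8))]

Answer: (1, 0, 0, 8)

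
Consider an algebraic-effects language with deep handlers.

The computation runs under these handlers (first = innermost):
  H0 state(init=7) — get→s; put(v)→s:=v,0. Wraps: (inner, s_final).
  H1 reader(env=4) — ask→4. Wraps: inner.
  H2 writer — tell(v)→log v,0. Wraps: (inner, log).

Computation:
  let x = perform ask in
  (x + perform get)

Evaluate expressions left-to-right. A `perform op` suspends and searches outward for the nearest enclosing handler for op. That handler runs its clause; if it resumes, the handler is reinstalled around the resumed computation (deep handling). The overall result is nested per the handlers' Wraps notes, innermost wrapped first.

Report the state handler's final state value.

Answer: 7

Evaluation trace:
ask @ H1 ⇒ 4
get @ H0 ⇒ 7
H0 returns (11, 7)
H1 returns (11, 7)
H2 returns ((11, 7), ())
= ((11, 7), ())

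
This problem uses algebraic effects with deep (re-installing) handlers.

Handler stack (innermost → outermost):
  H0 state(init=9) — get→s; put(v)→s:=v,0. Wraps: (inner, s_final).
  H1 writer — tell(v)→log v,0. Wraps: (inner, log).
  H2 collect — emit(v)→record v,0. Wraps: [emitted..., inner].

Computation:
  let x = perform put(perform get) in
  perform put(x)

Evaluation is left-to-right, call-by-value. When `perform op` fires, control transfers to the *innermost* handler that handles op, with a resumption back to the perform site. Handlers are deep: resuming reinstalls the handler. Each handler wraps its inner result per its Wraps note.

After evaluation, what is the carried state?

Answer: 0

Step-by-step:
get @ H0 ⇒ 9
put(9) @ H0 ⇒ s:=9
put(0) @ H0 ⇒ s:=0
H0 returns (0, 0)
H1 returns ((0, 0), ())
H2 returns [((0, 0), ())]
= [((0, 0), ())]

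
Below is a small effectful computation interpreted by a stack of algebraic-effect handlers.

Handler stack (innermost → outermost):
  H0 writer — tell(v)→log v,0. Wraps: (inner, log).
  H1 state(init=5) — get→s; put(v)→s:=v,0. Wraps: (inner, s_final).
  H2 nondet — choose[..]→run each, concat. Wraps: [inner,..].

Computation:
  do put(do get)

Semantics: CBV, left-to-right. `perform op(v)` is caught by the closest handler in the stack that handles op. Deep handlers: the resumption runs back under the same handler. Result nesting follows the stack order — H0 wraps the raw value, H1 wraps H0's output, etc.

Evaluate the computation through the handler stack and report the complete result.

Evaluation trace:
get @ H1 ⇒ 5
put(5) @ H1 ⇒ s:=5
H0 returns (0, ())
H1 returns ((0, ()), 5)
H2 returns [((0, ()), 5)]
= [((0, ()), 5)]

Answer: [((0, ()), 5)]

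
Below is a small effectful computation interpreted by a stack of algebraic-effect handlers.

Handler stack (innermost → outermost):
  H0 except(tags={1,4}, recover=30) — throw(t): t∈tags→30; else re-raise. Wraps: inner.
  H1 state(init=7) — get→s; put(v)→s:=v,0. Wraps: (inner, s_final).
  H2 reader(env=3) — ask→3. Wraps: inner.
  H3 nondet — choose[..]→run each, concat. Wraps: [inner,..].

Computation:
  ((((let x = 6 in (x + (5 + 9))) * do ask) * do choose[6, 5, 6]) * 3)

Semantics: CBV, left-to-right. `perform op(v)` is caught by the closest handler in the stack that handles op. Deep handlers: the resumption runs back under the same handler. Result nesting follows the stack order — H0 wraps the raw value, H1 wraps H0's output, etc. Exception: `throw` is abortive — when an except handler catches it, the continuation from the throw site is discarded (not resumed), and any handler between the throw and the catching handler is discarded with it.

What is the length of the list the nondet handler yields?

Answer: 3

Step-by-step:
ask @ H2 ⇒ 3
choose[6, 5, 6] @ H3
  branch[0] choose=6:
    H0 returns 1080
    H1 returns (1080, 7)
    H2 returns (1080, 7)
    H3 returns [(1080, 7)]
  branch[1] choose=5:
    H0 returns 900
    H1 returns (900, 7)
    H2 returns (900, 7)
    H3 returns [(900, 7)]
  branch[2] choose=6:
    H0 returns 1080
    H1 returns (1080, 7)
    H2 returns (1080, 7)
    H3 returns [(1080, 7)]
= [(1080, 7), (900, 7), (1080, 7)]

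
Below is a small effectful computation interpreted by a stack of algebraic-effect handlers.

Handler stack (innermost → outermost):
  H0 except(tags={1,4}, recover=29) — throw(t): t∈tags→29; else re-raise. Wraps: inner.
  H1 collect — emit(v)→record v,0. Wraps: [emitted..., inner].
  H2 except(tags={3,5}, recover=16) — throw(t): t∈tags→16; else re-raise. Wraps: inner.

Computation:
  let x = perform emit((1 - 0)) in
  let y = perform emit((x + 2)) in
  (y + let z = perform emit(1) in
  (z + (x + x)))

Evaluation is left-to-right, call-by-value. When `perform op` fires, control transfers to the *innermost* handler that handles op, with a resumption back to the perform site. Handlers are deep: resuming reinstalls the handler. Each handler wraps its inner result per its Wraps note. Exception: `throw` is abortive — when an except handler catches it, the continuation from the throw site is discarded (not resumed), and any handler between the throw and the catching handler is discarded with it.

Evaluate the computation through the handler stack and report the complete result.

Answer: [1, 2, 1, 0]

Evaluation trace:
emit(1) @ H1 ⇒ out+=1
emit(2) @ H1 ⇒ out+=2
emit(1) @ H1 ⇒ out+=1
H0 returns 0
H1 returns [1, 2, 1, 0]
H2 returns [1, 2, 1, 0]
= [1, 2, 1, 0]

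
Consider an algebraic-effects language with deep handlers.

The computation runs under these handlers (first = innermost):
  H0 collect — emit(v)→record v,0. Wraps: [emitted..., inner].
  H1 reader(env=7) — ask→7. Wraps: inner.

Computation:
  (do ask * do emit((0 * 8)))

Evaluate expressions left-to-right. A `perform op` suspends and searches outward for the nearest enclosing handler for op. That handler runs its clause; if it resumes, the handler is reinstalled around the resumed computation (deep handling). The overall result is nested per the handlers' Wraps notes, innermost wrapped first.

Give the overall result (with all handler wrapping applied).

Evaluation trace:
ask @ H1 ⇒ 7
emit(0) @ H0 ⇒ out+=0
H0 returns [0, 0]
H1 returns [0, 0]
= [0, 0]

Answer: [0, 0]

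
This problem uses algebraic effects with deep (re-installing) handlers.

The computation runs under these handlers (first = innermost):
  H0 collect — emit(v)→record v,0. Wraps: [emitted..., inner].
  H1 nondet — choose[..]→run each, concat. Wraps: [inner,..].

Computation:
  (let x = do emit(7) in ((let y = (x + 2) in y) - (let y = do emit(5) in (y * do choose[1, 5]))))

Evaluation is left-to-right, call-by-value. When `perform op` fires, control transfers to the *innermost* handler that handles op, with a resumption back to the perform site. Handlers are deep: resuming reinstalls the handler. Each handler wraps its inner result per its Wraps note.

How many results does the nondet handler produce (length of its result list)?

Answer: 2

Step-by-step:
emit(7) @ H0 ⇒ out+=7
emit(5) @ H0 ⇒ out+=5
choose[1, 5] @ H1
  branch[0] choose=1:
    H0 returns [7, 5, 2]
    H1 returns [[7, 5, 2]]
  branch[1] choose=5:
    H0 returns [7, 5, 2]
    H1 returns [[7, 5, 2]]
= [[7, 5, 2], [7, 5, 2]]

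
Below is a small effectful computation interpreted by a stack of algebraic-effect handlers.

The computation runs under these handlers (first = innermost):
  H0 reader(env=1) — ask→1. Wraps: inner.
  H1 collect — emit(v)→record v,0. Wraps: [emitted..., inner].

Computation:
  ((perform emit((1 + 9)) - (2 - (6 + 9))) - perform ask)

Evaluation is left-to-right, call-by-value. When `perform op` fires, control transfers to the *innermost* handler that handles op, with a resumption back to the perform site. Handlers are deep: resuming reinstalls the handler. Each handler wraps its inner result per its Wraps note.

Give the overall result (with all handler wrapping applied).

Working:
emit(10) @ H1 ⇒ out+=10
ask @ H0 ⇒ 1
H0 returns 12
H1 returns [10, 12]
= [10, 12]

Answer: [10, 12]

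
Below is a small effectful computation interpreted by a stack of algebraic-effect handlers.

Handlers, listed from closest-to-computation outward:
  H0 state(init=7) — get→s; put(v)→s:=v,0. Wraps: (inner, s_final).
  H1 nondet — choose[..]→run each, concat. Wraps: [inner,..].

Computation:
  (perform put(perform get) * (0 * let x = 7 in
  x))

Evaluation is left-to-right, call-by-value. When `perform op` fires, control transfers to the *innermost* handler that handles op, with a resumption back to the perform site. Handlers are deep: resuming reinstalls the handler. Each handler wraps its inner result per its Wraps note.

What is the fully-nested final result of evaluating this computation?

Answer: [(0, 7)]

Working:
get @ H0 ⇒ 7
put(7) @ H0 ⇒ s:=7
H0 returns (0, 7)
H1 returns [(0, 7)]
= [(0, 7)]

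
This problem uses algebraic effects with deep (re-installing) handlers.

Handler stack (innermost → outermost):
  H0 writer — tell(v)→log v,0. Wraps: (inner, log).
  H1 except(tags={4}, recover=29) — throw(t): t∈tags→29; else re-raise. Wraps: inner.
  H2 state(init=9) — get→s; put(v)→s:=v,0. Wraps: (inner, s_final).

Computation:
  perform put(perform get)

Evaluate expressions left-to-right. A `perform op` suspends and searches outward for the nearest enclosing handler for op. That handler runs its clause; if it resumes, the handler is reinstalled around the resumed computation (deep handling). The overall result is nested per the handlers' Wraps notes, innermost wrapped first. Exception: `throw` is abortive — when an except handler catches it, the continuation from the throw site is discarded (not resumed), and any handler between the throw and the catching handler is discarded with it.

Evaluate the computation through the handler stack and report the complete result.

Evaluation trace:
get @ H2 ⇒ 9
put(9) @ H2 ⇒ s:=9
H0 returns (0, ())
H1 returns (0, ())
H2 returns ((0, ()), 9)
= ((0, ()), 9)

Answer: ((0, ()), 9)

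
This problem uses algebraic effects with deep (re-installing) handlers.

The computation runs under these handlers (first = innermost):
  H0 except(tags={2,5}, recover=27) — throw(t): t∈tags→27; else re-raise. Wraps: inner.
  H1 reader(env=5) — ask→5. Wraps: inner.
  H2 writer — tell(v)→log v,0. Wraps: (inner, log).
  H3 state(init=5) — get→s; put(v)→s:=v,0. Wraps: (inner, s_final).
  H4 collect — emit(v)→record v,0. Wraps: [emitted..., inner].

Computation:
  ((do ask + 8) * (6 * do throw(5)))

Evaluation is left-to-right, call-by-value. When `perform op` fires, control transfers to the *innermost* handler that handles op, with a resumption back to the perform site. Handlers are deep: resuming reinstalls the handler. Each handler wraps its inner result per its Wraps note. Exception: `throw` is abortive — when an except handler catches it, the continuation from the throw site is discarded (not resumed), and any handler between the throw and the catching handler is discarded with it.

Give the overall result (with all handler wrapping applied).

Answer: [((27, ()), 5)]

Step-by-step:
ask @ H1 ⇒ 5
throw(5) @ H0 caught ⇒ 27
H1 returns 27
H2 returns (27, ())
H3 returns ((27, ()), 5)
H4 returns [((27, ()), 5)]
= [((27, ()), 5)]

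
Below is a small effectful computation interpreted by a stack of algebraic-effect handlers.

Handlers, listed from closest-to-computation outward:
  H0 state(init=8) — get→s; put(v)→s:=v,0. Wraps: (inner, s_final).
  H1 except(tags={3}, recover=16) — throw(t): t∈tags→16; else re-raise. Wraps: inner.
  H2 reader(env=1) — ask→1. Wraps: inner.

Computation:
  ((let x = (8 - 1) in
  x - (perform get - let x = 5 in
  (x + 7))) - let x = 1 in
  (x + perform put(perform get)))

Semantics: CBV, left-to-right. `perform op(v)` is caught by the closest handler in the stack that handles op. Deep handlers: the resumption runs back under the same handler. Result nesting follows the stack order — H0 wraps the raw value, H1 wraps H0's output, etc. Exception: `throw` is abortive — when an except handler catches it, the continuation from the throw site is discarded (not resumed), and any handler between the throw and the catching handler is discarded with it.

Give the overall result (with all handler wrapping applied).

Answer: (10, 8)

Step-by-step:
get @ H0 ⇒ 8
get @ H0 ⇒ 8
put(8) @ H0 ⇒ s:=8
H0 returns (10, 8)
H1 returns (10, 8)
H2 returns (10, 8)
= (10, 8)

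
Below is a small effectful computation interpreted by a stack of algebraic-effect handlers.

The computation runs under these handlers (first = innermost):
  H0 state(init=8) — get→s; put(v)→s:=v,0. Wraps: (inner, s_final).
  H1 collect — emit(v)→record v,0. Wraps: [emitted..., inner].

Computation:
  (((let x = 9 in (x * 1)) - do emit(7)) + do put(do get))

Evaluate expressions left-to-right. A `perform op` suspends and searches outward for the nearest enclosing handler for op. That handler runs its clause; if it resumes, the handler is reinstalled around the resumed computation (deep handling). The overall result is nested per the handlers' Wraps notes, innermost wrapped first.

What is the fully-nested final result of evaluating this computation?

Answer: [7, (9, 8)]

Evaluation trace:
emit(7) @ H1 ⇒ out+=7
get @ H0 ⇒ 8
put(8) @ H0 ⇒ s:=8
H0 returns (9, 8)
H1 returns [7, (9, 8)]
= [7, (9, 8)]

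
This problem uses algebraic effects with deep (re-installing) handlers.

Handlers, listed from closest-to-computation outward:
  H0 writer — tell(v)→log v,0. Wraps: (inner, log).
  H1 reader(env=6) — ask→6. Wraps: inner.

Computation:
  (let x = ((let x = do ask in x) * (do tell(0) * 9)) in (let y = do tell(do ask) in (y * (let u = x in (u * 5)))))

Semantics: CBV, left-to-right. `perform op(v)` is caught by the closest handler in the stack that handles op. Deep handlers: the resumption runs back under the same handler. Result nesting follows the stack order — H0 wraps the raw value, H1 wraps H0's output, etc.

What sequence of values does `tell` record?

Answer: (0, 6)

Step-by-step:
ask @ H1 ⇒ 6
tell(0) @ H0 ⇒ log+=0
ask @ H1 ⇒ 6
tell(6) @ H0 ⇒ log+=6
H0 returns (0, (0, 6))
H1 returns (0, (0, 6))
= (0, (0, 6))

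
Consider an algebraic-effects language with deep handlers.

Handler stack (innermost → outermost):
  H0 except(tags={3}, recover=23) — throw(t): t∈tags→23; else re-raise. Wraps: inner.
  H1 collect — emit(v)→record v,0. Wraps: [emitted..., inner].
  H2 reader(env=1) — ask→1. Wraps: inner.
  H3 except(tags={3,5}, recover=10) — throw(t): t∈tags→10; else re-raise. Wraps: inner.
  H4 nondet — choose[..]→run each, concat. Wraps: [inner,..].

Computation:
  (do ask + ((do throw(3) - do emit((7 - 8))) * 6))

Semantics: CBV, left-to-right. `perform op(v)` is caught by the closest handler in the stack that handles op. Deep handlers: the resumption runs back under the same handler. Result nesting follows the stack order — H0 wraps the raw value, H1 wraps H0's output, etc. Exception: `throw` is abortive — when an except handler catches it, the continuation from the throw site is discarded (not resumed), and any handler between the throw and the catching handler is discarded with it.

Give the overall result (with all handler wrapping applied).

Evaluation trace:
ask @ H2 ⇒ 1
throw(3) @ H0 caught ⇒ 23
H1 returns [23]
H2 returns [23]
H3 returns [23]
H4 returns [[23]]
= [[23]]

Answer: [[23]]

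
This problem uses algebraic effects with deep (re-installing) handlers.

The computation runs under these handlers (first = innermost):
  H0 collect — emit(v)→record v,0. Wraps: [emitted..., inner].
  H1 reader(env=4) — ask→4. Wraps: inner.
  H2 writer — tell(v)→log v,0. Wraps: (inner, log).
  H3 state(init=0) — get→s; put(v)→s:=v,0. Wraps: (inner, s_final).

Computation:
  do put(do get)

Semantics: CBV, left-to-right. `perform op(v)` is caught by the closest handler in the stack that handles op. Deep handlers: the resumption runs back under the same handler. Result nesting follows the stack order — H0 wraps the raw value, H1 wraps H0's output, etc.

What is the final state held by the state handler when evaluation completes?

Step-by-step:
get @ H3 ⇒ 0
put(0) @ H3 ⇒ s:=0
H0 returns [0]
H1 returns [0]
H2 returns ([0], ())
H3 returns (([0], ()), 0)
= (([0], ()), 0)

Answer: 0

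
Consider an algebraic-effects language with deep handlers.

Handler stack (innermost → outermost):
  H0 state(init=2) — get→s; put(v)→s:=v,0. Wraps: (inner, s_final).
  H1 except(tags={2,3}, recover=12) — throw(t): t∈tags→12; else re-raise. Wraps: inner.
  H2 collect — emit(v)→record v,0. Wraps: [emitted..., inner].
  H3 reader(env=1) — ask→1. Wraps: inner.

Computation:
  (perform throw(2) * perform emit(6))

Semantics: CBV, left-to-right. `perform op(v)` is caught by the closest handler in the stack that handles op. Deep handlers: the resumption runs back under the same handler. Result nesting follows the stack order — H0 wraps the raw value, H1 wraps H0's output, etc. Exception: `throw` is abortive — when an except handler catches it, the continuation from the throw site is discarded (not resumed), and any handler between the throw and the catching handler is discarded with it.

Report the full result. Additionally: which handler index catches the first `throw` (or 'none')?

Answer: [12] ; first throw caught by: H1

Working:
throw(2) @ H1 caught ⇒ 12
H2 returns [12]
H3 returns [12]
= [12]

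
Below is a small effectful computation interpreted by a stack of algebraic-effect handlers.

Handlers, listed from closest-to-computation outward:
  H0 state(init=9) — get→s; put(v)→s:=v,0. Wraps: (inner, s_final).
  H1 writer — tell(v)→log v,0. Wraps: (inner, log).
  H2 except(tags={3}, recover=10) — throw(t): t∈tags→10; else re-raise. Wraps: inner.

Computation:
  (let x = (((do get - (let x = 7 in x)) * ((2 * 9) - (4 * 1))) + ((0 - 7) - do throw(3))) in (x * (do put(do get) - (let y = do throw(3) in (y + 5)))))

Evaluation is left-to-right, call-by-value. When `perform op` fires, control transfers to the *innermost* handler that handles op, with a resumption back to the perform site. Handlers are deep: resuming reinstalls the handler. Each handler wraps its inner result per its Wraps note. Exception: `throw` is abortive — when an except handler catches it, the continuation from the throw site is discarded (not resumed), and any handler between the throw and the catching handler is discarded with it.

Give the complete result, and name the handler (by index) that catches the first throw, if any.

Answer: 10 ; first throw caught by: H2

Evaluation trace:
get @ H0 ⇒ 9
throw(3) @ H2 caught ⇒ 10
= 10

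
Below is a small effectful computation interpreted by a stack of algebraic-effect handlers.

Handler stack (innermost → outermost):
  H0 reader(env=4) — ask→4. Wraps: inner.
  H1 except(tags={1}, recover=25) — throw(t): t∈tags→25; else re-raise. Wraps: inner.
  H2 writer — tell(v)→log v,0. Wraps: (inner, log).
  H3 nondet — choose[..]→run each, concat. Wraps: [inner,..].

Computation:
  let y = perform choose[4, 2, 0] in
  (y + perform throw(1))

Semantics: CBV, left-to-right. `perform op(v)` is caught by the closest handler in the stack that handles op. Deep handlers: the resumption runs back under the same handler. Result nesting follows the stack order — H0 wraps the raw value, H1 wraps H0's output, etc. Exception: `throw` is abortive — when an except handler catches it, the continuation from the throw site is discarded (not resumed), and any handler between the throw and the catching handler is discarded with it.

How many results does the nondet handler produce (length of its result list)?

Evaluation trace:
choose[4, 2, 0] @ H3
  branch[0] choose=4:
    throw(1) @ H1 caught ⇒ 25
    H2 returns (25, ())
    H3 returns [(25, ())]
  branch[1] choose=2:
    throw(1) @ H1 caught ⇒ 25
    H2 returns (25, ())
    H3 returns [(25, ())]
  branch[2] choose=0:
    throw(1) @ H1 caught ⇒ 25
    H2 returns (25, ())
    H3 returns [(25, ())]
= [(25, ()), (25, ()), (25, ())]

Answer: 3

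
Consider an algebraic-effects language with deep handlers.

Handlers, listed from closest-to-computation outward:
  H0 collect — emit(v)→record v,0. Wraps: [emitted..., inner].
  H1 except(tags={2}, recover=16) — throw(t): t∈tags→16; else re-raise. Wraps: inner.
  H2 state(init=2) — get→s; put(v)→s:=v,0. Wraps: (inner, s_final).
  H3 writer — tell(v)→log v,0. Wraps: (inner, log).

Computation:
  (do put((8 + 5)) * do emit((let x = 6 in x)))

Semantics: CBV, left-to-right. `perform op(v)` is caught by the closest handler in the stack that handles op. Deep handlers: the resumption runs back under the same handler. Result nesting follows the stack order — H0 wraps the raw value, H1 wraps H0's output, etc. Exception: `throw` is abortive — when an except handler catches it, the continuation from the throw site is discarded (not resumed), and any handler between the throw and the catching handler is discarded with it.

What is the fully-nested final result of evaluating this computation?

Answer: (([6, 0], 13), ())

Working:
put(13) @ H2 ⇒ s:=13
emit(6) @ H0 ⇒ out+=6
H0 returns [6, 0]
H1 returns [6, 0]
H2 returns ([6, 0], 13)
H3 returns (([6, 0], 13), ())
= (([6, 0], 13), ())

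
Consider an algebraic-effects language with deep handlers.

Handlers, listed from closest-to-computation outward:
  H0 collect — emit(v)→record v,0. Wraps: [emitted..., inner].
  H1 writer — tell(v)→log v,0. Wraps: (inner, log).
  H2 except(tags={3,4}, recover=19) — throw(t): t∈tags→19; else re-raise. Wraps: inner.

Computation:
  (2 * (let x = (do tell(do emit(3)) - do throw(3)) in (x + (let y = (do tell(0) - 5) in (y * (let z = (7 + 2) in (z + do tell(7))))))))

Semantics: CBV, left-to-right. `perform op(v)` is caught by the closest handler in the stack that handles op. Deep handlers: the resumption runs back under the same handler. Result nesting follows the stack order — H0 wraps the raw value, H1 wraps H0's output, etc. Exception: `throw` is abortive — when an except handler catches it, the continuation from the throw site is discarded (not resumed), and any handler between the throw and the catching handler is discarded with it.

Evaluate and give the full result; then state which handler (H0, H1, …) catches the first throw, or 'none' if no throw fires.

Answer: 19 ; first throw caught by: H2

Working:
emit(3) @ H0 ⇒ out+=3
tell(0) @ H1 ⇒ log+=0
throw(3) @ H2 caught ⇒ 19
= 19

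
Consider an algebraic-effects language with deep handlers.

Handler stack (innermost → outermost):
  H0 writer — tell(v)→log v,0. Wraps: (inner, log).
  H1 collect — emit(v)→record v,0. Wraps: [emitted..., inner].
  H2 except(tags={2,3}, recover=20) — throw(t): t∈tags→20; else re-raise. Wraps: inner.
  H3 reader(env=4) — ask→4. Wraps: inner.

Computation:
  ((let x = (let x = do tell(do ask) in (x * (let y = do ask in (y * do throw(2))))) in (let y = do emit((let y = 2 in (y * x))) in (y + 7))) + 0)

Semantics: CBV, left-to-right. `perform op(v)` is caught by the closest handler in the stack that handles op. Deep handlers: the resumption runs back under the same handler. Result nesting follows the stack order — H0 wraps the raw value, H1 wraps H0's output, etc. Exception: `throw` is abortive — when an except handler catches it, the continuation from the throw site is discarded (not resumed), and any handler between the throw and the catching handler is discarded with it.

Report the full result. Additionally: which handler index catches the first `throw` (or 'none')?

Step-by-step:
ask @ H3 ⇒ 4
tell(4) @ H0 ⇒ log+=4
ask @ H3 ⇒ 4
throw(2) @ H2 caught ⇒ 20
H3 returns 20
= 20

Answer: 20 ; first throw caught by: H2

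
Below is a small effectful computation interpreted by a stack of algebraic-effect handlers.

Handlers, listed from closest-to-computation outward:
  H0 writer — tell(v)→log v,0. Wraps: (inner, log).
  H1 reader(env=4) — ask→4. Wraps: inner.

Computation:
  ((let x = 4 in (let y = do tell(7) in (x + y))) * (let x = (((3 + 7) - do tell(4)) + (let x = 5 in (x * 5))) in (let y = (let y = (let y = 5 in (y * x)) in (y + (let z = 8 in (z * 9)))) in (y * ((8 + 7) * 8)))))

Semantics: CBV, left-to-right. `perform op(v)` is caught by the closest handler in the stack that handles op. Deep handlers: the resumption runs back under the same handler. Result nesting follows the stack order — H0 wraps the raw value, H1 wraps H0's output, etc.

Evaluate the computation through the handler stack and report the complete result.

Answer: (118560, (7, 4))

Step-by-step:
tell(7) @ H0 ⇒ log+=7
tell(4) @ H0 ⇒ log+=4
H0 returns (118560, (7, 4))
H1 returns (118560, (7, 4))
= (118560, (7, 4))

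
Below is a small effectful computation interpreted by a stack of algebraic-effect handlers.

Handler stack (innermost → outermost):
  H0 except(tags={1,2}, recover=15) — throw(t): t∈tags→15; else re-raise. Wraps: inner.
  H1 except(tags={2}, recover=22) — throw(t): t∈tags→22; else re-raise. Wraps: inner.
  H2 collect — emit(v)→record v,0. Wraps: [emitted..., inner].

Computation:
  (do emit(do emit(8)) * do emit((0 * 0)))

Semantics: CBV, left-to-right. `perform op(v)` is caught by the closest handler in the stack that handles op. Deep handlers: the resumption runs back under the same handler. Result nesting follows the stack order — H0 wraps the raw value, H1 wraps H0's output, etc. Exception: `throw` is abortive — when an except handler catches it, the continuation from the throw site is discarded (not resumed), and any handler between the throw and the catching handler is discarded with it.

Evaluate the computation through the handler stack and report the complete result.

Answer: [8, 0, 0, 0]

Working:
emit(8) @ H2 ⇒ out+=8
emit(0) @ H2 ⇒ out+=0
emit(0) @ H2 ⇒ out+=0
H0 returns 0
H1 returns 0
H2 returns [8, 0, 0, 0]
= [8, 0, 0, 0]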